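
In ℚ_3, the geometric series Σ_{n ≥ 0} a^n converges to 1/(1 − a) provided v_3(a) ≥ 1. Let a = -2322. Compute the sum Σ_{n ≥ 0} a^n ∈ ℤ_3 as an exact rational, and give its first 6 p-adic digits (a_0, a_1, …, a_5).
Σ a^n = 1/(1 − a) = 1/2323;  first 6 digits = (1, 0, 0, 1, 1, 2)

v_3(a) = 3 ≥ 1, so the series converges in ℤ_3 to 1/(1 − a) = 1/(1 − (-2322)) = 1/2323. Expand this rational in ℤ_3: compute digits iteratively via d_i = x_i mod 3, x_{i+1} = (x_i − d_i)/3. The first 6 digits are (1, 0, 0, 1, 1, 2).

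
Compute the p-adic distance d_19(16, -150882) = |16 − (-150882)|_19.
d_19(16, -150882) = 1/6859

Step 1 — x − y = 16 − (-150882) = 150898. Step 2 — v_19(150898) = 3 (factor: 150898 = (19^3 · 22); the sign does not affect v_p). Step 3 — |x − y|_19 = 19^{-3} = 1/6859.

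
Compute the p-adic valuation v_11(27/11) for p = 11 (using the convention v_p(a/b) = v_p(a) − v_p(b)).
v_11(27/11) = -1

Factor powers of 11 from the numerator and denominator of the reduced fraction: 27 = 11^0 · 27 and 11 = 11^1 · 1. Apply v_p(a/b) = v_p(a) − v_p(b): v_11(27/11) = 0 − 1 = -1.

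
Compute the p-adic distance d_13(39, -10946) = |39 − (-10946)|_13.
d_13(39, -10946) = 1/2197

Step 1 — x − y = 39 − (-10946) = 10985. Step 2 — v_13(10985) = 3 (factor: 10985 = (13^3 · 5); the sign does not affect v_p). Step 3 — |x − y|_13 = 13^{-3} = 1/2197.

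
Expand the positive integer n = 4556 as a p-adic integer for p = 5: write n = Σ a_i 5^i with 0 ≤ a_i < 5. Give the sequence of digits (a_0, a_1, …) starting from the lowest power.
(a_0, a_1, …) = (1, 1, 2, 1, 2, 1)

Repeated division by 5 gives the digits low-to-high: 4556 = 1 + 1·5^1 + 2·5^2 + 1·5^3 + 2·5^4 + 1·5^5. Digit sequence: (1, 1, 2, 1, 2, 1).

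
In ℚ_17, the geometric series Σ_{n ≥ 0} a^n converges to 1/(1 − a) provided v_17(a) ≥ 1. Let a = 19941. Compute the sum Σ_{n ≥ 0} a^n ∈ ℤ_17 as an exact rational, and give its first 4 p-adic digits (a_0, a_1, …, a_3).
Σ a^n = 1/(1 − a) = -1/19940;  first 4 digits = (1, 0, 1, 4)

v_17(a) = 2 ≥ 1, so the series converges in ℤ_17 to 1/(1 − a) = 1/(1 − 19941) = -1/19940. Expand this rational in ℤ_17: compute digits iteratively via d_i = x_i mod 17, x_{i+1} = (x_i − d_i)/17. The first 4 digits are (1, 0, 1, 4).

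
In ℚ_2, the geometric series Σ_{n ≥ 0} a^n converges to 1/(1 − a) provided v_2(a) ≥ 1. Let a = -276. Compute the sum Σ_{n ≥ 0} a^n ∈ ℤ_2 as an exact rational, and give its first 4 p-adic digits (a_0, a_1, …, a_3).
Σ a^n = 1/(1 − a) = 1/277;  first 4 digits = (1, 0, 1, 1)

v_2(a) = 2 ≥ 1, so the series converges in ℤ_2 to 1/(1 − a) = 1/(1 − (-276)) = 1/277. Expand this rational in ℤ_2: compute digits iteratively via d_i = x_i mod 2, x_{i+1} = (x_i − d_i)/2. The first 4 digits are (1, 0, 1, 1).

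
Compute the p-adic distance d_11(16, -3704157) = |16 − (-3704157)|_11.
d_11(16, -3704157) = 1/161051

Step 1 — x − y = 16 − (-3704157) = 3704173. Step 2 — v_11(3704173) = 5 (factor: 3704173 = (11^5 · 23); the sign does not affect v_p). Step 3 — |x − y|_11 = 11^{-5} = 1/161051.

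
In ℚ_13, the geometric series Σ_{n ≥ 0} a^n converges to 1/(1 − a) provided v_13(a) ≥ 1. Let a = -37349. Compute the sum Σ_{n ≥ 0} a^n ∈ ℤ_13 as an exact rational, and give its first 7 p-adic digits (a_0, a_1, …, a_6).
Σ a^n = 1/(1 − a) = 1/37350;  first 7 digits = (1, 0, 0, 9, 11, 12, 2)

v_13(a) = 3 ≥ 1, so the series converges in ℤ_13 to 1/(1 − a) = 1/(1 − (-37349)) = 1/37350. Expand this rational in ℤ_13: compute digits iteratively via d_i = x_i mod 13, x_{i+1} = (x_i − d_i)/13. The first 7 digits are (1, 0, 0, 9, 11, 12, 2).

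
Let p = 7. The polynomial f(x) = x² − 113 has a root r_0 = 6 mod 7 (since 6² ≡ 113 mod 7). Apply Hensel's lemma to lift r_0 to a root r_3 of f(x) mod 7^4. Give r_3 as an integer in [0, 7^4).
r_3 = 139 (mod 2401)

Hensel's recurrence: r_{i+1} = r_i − f(r_i)·(f′(r_i))^{-1} mod 7^{i+2}, with f′(x) = 2x. Iterate:
  r_0 = 6 (mod 7)
  r_1 = 41 (mod 49)
  r_2 = 139 (mod 343)
  r_3 = 139 (mod 2401)
Final: r_3 = 139, and one checks f(r_3) ≡ 0 mod 7^4.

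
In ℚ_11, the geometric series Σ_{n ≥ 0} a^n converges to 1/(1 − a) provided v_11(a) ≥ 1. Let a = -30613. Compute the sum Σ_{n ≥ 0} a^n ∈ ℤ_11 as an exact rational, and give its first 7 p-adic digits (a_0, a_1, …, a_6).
Σ a^n = 1/(1 − a) = 1/30614;  first 7 digits = (1, 0, 0, 10, 8, 10, 0)

v_11(a) = 3 ≥ 1, so the series converges in ℤ_11 to 1/(1 − a) = 1/(1 − (-30613)) = 1/30614. Expand this rational in ℤ_11: compute digits iteratively via d_i = x_i mod 11, x_{i+1} = (x_i − d_i)/11. The first 7 digits are (1, 0, 0, 10, 8, 10, 0).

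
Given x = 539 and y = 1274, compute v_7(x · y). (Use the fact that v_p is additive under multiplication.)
v_7(686686) = 4

v_p(x) = 2 (factor: 539 = 7^2 · 11); v_p(y) = 2 (factor: 1274 = 7^2 · 26). Additivity: v_p(xy) = v_p(x) + v_p(y) = 2 + 2 = 4. (Direct check: xy = 686686 = 7^4 · (286).)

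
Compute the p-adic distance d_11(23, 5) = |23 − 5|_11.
d_11(23, 5) = 1

Step 1 — x − y = 23 − 5 = 18. Step 2 — v_11(18) = 0 (factor: 18 = (11^0 · 18); the sign does not affect v_p). Step 3 — |x − y|_11 = 11^{0} = 1.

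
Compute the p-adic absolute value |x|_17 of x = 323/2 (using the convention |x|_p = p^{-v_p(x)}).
|323/2|_17 = 1/17

Step 1 — compute v_17(x) by factoring powers of 17 out of the numerator and denominator: v_17(323/2) = 1. Step 2 — apply |x|_p = p^{-v_p(x)} = 17^{-1} = 1/17.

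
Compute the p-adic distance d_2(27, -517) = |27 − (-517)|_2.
d_2(27, -517) = 1/32

Step 1 — x − y = 27 − (-517) = 544. Step 2 — v_2(544) = 5 (factor: 544 = (2^5 · 17); the sign does not affect v_p). Step 3 — |x − y|_2 = 2^{-5} = 1/32.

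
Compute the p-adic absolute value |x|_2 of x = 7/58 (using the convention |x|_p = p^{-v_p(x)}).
|7/58|_2 = 2

Step 1 — compute v_2(x) by factoring powers of 2 out of the numerator and denominator: v_2(7/58) = -1. Step 2 — apply |x|_p = p^{-v_p(x)} = 2^{1} = 2.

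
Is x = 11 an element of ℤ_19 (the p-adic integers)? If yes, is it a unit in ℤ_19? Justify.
x ∈ ℤ_19^× (unit); v_19(x) = 0

ℤ_19 = {x ∈ ℚ_19 : v_19(x) ≥ 0} and ℤ_19^× = {x ∈ ℤ_19 : v_19(x) = 0}. Here v_19(11) = v_19(num) − v_19(den) = 0; compare against these criteria.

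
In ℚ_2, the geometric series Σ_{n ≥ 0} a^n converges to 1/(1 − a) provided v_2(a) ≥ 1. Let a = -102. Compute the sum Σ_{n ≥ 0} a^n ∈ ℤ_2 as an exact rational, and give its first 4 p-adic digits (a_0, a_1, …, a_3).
Σ a^n = 1/(1 − a) = 1/103;  first 4 digits = (1, 1, 1, 0)

v_2(a) = 1 ≥ 1, so the series converges in ℤ_2 to 1/(1 − a) = 1/(1 − (-102)) = 1/103. Expand this rational in ℤ_2: compute digits iteratively via d_i = x_i mod 2, x_{i+1} = (x_i − d_i)/2. The first 4 digits are (1, 1, 1, 0).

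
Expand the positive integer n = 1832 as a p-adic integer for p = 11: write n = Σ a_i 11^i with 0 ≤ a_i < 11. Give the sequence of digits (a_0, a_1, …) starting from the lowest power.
(a_0, a_1, …) = (6, 1, 4, 1)

Repeated division by 11 gives the digits low-to-high: 1832 = 6 + 1·11^1 + 4·11^2 + 1·11^3. Digit sequence: (6, 1, 4, 1).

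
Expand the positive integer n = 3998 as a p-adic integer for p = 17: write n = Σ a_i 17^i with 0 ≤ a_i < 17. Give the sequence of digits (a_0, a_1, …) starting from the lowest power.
(a_0, a_1, …) = (3, 14, 13)

Repeated division by 17 gives the digits low-to-high: 3998 = 3 + 14·17^1 + 13·17^2. Digit sequence: (3, 14, 13).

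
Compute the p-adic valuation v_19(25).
v_19(25) = 0

v_19(n) is the largest exponent k such that 19^k divides n. Factor out: 25 = 19^0 · 25. (Sign doesn't affect v_p.) So v_19(25) = 0.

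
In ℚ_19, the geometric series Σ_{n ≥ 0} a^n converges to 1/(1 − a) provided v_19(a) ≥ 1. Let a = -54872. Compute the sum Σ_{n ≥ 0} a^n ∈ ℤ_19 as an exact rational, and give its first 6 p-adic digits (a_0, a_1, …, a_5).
Σ a^n = 1/(1 − a) = 1/54873;  first 6 digits = (1, 0, 0, 11, 18, 18)

v_19(a) = 3 ≥ 1, so the series converges in ℤ_19 to 1/(1 − a) = 1/(1 − (-54872)) = 1/54873. Expand this rational in ℤ_19: compute digits iteratively via d_i = x_i mod 19, x_{i+1} = (x_i − d_i)/19. The first 6 digits are (1, 0, 0, 11, 18, 18).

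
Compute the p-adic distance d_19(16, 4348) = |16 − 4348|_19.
d_19(16, 4348) = 1/361

Step 1 — x − y = 16 − 4348 = -4332. Step 2 — v_19(-4332) = 2 (factor: -4332 = −(19^2 · 12); the sign does not affect v_p). Step 3 — |x − y|_19 = 19^{-2} = 1/361.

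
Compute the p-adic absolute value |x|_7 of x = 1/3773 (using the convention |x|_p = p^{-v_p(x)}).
|1/3773|_7 = 343

Step 1 — compute v_7(x) by factoring powers of 7 out of the numerator and denominator: v_7(1/3773) = -3. Step 2 — apply |x|_p = p^{-v_p(x)} = 7^{3} = 343.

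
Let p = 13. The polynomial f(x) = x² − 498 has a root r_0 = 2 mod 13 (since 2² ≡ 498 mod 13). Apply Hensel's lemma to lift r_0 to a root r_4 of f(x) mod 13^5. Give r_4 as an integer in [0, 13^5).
r_4 = 109046 (mod 371293)

Hensel's recurrence: r_{i+1} = r_i − f(r_i)·(f′(r_i))^{-1} mod 13^{i+2}, with f′(x) = 2x. Iterate:
  r_0 = 2 (mod 13)
  r_1 = 41 (mod 169)
  r_2 = 1393 (mod 2197)
  r_3 = 23363 (mod 28561)
  r_4 = 109046 (mod 371293)
Final: r_4 = 109046, and one checks f(r_4) ≡ 0 mod 13^5.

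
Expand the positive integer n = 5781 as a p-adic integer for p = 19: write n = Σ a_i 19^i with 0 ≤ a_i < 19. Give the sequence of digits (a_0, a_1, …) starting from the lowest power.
(a_0, a_1, …) = (5, 0, 16)

Repeated division by 19 gives the digits low-to-high: 5781 = 5 + 16·19^2. Digit sequence: (5, 0, 16).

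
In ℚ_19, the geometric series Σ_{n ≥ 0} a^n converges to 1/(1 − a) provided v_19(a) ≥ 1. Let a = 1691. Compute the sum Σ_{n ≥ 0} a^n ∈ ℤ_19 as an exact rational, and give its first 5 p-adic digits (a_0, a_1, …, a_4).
Σ a^n = 1/(1 − a) = -1/1690;  first 5 digits = (1, 13, 2, 11, 3)

v_19(a) = 1 ≥ 1, so the series converges in ℤ_19 to 1/(1 − a) = 1/(1 − 1691) = -1/1690. Expand this rational in ℤ_19: compute digits iteratively via d_i = x_i mod 19, x_{i+1} = (x_i − d_i)/19. The first 5 digits are (1, 13, 2, 11, 3).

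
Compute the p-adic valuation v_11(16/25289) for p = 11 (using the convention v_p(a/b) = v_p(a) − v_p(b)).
v_11(16/25289) = -3

Factor powers of 11 from the numerator and denominator of the reduced fraction: 16 = 11^0 · 16 and 25289 = 11^3 · 19. Apply v_p(a/b) = v_p(a) − v_p(b): v_11(16/25289) = 0 − 3 = -3.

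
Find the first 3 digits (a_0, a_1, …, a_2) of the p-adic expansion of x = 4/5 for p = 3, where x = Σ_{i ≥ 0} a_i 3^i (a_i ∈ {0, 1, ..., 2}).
(a_0, …, a_2) = (2, 2, 1)

v_3(4/5) = 0 (numerator and denominator both coprime to 3), so x ∈ ℤ_3^×. Compute digits iteratively via a_i = x_i mod 3, x_{i+1} = (x_i − a_i)/3, with x_0 = x:
  x_0 = 4/5;  a_0 = 2;  x_1 = (x_0 − 2)/3 = -2/5
  x_1 = -2/5;  a_1 = 2;  x_2 = (x_1 − 2)/3 = -4/5
  x_2 = -4/5;  a_2 = 1;  x_3 = (x_2 − 1)/3 = -3/5
Digits: (2, 2, 1).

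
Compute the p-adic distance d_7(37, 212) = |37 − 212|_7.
d_7(37, 212) = 1/7

Step 1 — x − y = 37 − 212 = -175. Step 2 — v_7(-175) = 1 (factor: -175 = −(7^1 · 25); the sign does not affect v_p). Step 3 — |x − y|_7 = 7^{-1} = 1/7.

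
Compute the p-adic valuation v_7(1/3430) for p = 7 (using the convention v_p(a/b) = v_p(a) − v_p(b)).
v_7(1/3430) = -3

Factor powers of 7 from the numerator and denominator of the reduced fraction: 1 = 7^0 · 1 and 3430 = 7^3 · 10. Apply v_p(a/b) = v_p(a) − v_p(b): v_7(1/3430) = 0 − 3 = -3.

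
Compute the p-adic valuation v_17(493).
v_17(493) = 1

v_17(n) is the largest exponent k such that 17^k divides n. Factor out: 493 = 17^1 · 29. (Sign doesn't affect v_p.) So v_17(493) = 1.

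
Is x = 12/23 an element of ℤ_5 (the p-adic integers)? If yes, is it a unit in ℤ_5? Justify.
x ∈ ℤ_5^× (unit); v_5(x) = 0

ℤ_5 = {x ∈ ℚ_5 : v_5(x) ≥ 0} and ℤ_5^× = {x ∈ ℤ_5 : v_5(x) = 0}. Here v_5(12/23) = v_5(num) − v_5(den) = 0; compare against these criteria.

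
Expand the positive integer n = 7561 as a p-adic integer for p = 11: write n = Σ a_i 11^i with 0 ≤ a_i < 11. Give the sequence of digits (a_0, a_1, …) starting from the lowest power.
(a_0, a_1, …) = (4, 5, 7, 5)

Repeated division by 11 gives the digits low-to-high: 7561 = 4 + 5·11^1 + 7·11^2 + 5·11^3. Digit sequence: (4, 5, 7, 5).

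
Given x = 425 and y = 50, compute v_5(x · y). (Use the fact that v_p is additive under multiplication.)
v_5(21250) = 4

v_p(x) = 2 (factor: 425 = 5^2 · 17); v_p(y) = 2 (factor: 50 = 5^2 · 2). Additivity: v_p(xy) = v_p(x) + v_p(y) = 2 + 2 = 4. (Direct check: xy = 21250 = 5^4 · (34).)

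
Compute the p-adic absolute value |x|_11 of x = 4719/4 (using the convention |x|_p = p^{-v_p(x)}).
|4719/4|_11 = 1/121

Step 1 — compute v_11(x) by factoring powers of 11 out of the numerator and denominator: v_11(4719/4) = 2. Step 2 — apply |x|_p = p^{-v_p(x)} = 11^{-2} = 1/121.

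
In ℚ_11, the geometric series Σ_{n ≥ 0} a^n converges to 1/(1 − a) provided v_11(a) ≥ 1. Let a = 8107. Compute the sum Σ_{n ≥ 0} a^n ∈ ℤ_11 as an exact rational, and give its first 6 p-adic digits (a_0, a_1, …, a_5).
Σ a^n = 1/(1 − a) = -1/8106;  first 6 digits = (1, 0, 1, 6, 1, 1)

v_11(a) = 2 ≥ 1, so the series converges in ℤ_11 to 1/(1 − a) = 1/(1 − 8107) = -1/8106. Expand this rational in ℤ_11: compute digits iteratively via d_i = x_i mod 11, x_{i+1} = (x_i − d_i)/11. The first 6 digits are (1, 0, 1, 6, 1, 1).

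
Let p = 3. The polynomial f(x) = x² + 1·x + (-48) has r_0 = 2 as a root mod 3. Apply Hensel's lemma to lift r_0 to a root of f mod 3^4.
r_3 = 14 (mod 81)

Hensel: r_{i+1} = r_i − f(r_i)·(f′(r_i))^{-1} mod 3^{i+2}, f′(x) = 2x + 1. Iterate:
  r_0 = 2 (mod 3)
  r_1 = 5 (mod 9)
  r_2 = 14 (mod 27)
  r_3 = 14 (mod 81)
Final: r = 14 satisfies f(r) ≡ 0 mod 3^4.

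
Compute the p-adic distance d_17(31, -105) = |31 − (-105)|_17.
d_17(31, -105) = 1/17

Step 1 — x − y = 31 − (-105) = 136. Step 2 — v_17(136) = 1 (factor: 136 = (17^1 · 8); the sign does not affect v_p). Step 3 — |x − y|_17 = 17^{-1} = 1/17.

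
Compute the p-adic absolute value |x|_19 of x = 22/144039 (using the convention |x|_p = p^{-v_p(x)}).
|22/144039|_19 = 6859

Step 1 — compute v_19(x) by factoring powers of 19 out of the numerator and denominator: v_19(22/144039) = -3. Step 2 — apply |x|_p = p^{-v_p(x)} = 19^{3} = 6859.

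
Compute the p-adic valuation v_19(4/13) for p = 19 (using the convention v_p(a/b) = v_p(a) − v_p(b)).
v_19(4/13) = 0

Factor powers of 19 from the numerator and denominator of the reduced fraction: 4 = 19^0 · 4 and 13 = 19^0 · 13. Apply v_p(a/b) = v_p(a) − v_p(b): v_19(4/13) = 0 − 0 = 0.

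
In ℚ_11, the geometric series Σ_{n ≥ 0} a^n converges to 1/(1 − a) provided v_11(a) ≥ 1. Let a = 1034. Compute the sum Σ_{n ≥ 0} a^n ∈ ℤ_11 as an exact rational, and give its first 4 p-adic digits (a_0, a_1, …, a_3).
Σ a^n = 1/(1 − a) = -1/1033;  first 4 digits = (1, 6, 0, 8)

v_11(a) = 1 ≥ 1, so the series converges in ℤ_11 to 1/(1 − a) = 1/(1 − 1034) = -1/1033. Expand this rational in ℤ_11: compute digits iteratively via d_i = x_i mod 11, x_{i+1} = (x_i − d_i)/11. The first 4 digits are (1, 6, 0, 8).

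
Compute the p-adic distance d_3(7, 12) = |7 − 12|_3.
d_3(7, 12) = 1

Step 1 — x − y = 7 − 12 = -5. Step 2 — v_3(-5) = 0 (factor: -5 = −(3^0 · 5); the sign does not affect v_p). Step 3 — |x − y|_3 = 3^{0} = 1.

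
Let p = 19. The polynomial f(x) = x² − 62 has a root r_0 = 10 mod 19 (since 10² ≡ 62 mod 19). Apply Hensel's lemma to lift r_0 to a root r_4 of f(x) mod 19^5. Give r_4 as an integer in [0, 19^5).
r_4 = 2043232 (mod 2476099)

Hensel's recurrence: r_{i+1} = r_i − f(r_i)·(f′(r_i))^{-1} mod 19^{i+2}, with f′(x) = 2x. Iterate:
  r_0 = 10 (mod 19)
  r_1 = 333 (mod 361)
  r_2 = 6109 (mod 6859)
  r_3 = 88417 (mod 130321)
  r_4 = 2043232 (mod 2476099)
Final: r_4 = 2043232, and one checks f(r_4) ≡ 0 mod 19^5.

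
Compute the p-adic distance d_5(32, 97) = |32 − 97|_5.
d_5(32, 97) = 1/5

Step 1 — x − y = 32 − 97 = -65. Step 2 — v_5(-65) = 1 (factor: -65 = −(5^1 · 13); the sign does not affect v_p). Step 3 — |x − y|_5 = 5^{-1} = 1/5.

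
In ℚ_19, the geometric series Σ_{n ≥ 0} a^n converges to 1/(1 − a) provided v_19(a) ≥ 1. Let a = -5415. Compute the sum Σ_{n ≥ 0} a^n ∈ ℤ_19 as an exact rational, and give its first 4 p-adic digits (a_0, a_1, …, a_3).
Σ a^n = 1/(1 − a) = 1/5416;  first 4 digits = (1, 0, 4, 18)

v_19(a) = 2 ≥ 1, so the series converges in ℤ_19 to 1/(1 − a) = 1/(1 − (-5415)) = 1/5416. Expand this rational in ℤ_19: compute digits iteratively via d_i = x_i mod 19, x_{i+1} = (x_i − d_i)/19. The first 4 digits are (1, 0, 4, 18).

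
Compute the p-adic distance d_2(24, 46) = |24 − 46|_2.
d_2(24, 46) = 1/2

Step 1 — x − y = 24 − 46 = -22. Step 2 — v_2(-22) = 1 (factor: -22 = −(2^1 · 11); the sign does not affect v_p). Step 3 — |x − y|_2 = 2^{-1} = 1/2.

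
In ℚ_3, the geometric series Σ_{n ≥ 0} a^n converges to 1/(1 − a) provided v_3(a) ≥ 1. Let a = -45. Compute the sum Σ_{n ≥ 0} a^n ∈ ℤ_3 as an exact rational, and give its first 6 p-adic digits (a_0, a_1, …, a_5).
Σ a^n = 1/(1 − a) = 1/46;  first 6 digits = (1, 0, 1, 1, 0, 2)

v_3(a) = 2 ≥ 1, so the series converges in ℤ_3 to 1/(1 − a) = 1/(1 − (-45)) = 1/46. Expand this rational in ℤ_3: compute digits iteratively via d_i = x_i mod 3, x_{i+1} = (x_i − d_i)/3. The first 6 digits are (1, 0, 1, 1, 0, 2).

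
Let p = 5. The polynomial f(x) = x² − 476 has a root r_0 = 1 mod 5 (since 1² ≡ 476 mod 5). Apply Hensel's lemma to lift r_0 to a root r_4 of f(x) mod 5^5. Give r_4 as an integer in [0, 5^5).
r_4 = 551 (mod 3125)

Hensel's recurrence: r_{i+1} = r_i − f(r_i)·(f′(r_i))^{-1} mod 5^{i+2}, with f′(x) = 2x. Iterate:
  r_0 = 1 (mod 5)
  r_1 = 1 (mod 25)
  r_2 = 51 (mod 125)
  r_3 = 551 (mod 625)
  r_4 = 551 (mod 3125)
Final: r_4 = 551, and one checks f(r_4) ≡ 0 mod 5^5.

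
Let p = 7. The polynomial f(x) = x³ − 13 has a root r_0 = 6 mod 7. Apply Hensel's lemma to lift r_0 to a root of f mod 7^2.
r_1 = 20 (mod 49)

Hensel: r_{i+1} = r_i − f(r_i)/f′(r_i) mod 7^{i+2}, where f′(x) = 3x². Iterate:
  r_0 = 6 (mod 7)
  r_1 = 20 (mod 49)
Final: r = 20 with f(r) ≡ 0 mod 7^2.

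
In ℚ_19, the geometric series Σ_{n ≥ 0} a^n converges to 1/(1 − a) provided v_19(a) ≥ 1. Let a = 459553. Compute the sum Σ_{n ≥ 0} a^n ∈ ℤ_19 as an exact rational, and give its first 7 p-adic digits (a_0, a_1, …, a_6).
Σ a^n = 1/(1 − a) = -1/459552;  first 7 digits = (1, 0, 0, 10, 3, 0, 5)

v_19(a) = 3 ≥ 1, so the series converges in ℤ_19 to 1/(1 − a) = 1/(1 − 459553) = -1/459552. Expand this rational in ℤ_19: compute digits iteratively via d_i = x_i mod 19, x_{i+1} = (x_i − d_i)/19. The first 7 digits are (1, 0, 0, 10, 3, 0, 5).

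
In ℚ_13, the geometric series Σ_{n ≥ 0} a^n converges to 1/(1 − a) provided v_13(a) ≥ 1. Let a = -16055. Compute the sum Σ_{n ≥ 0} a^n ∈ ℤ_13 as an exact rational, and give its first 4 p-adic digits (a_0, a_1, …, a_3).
Σ a^n = 1/(1 − a) = 1/16056;  first 4 digits = (1, 0, 9, 5)

v_13(a) = 2 ≥ 1, so the series converges in ℤ_13 to 1/(1 − a) = 1/(1 − (-16055)) = 1/16056. Expand this rational in ℤ_13: compute digits iteratively via d_i = x_i mod 13, x_{i+1} = (x_i − d_i)/13. The first 4 digits are (1, 0, 9, 5).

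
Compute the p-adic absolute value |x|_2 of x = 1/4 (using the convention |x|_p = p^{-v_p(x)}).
|1/4|_2 = 4

Step 1 — compute v_2(x) by factoring powers of 2 out of the numerator and denominator: v_2(1/4) = -2. Step 2 — apply |x|_p = p^{-v_p(x)} = 2^{2} = 4.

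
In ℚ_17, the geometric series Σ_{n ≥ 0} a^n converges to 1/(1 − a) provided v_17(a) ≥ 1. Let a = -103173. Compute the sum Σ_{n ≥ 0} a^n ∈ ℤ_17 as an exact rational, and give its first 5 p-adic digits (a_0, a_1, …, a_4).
Σ a^n = 1/(1 − a) = 1/103174;  first 5 digits = (1, 0, 0, 13, 15)

v_17(a) = 3 ≥ 1, so the series converges in ℤ_17 to 1/(1 − a) = 1/(1 − (-103173)) = 1/103174. Expand this rational in ℤ_17: compute digits iteratively via d_i = x_i mod 17, x_{i+1} = (x_i − d_i)/17. The first 5 digits are (1, 0, 0, 13, 15).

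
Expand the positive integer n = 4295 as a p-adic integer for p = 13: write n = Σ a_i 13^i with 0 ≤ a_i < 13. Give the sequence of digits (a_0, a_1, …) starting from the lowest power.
(a_0, a_1, …) = (5, 5, 12, 1)

Repeated division by 13 gives the digits low-to-high: 4295 = 5 + 5·13^1 + 12·13^2 + 1·13^3. Digit sequence: (5, 5, 12, 1).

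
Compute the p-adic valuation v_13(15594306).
v_13(15594306) = 5

v_13(n) is the largest exponent k such that 13^k divides n. Factor out: 15594306 = 13^5 · 42. (Sign doesn't affect v_p.) So v_13(15594306) = 5.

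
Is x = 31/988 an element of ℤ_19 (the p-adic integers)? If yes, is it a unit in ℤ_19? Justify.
x ∉ ℤ_19 (v_19(x) = -1 < 0)

ℤ_19 = {x ∈ ℚ_19 : v_19(x) ≥ 0} and ℤ_19^× = {x ∈ ℤ_19 : v_19(x) = 0}. Here v_19(31/988) = v_19(num) − v_19(den) = -1; compare against these criteria.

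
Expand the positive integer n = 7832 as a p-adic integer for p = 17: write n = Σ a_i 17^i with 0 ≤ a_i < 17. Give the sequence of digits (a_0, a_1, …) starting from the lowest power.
(a_0, a_1, …) = (12, 1, 10, 1)

Repeated division by 17 gives the digits low-to-high: 7832 = 12 + 1·17^1 + 10·17^2 + 1·17^3. Digit sequence: (12, 1, 10, 1).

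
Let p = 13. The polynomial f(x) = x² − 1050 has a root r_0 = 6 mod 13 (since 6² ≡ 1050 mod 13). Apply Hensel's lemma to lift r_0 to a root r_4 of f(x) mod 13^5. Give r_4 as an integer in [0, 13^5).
r_4 = 100054 (mod 371293)

Hensel's recurrence: r_{i+1} = r_i − f(r_i)·(f′(r_i))^{-1} mod 13^{i+2}, with f′(x) = 2x. Iterate:
  r_0 = 6 (mod 13)
  r_1 = 6 (mod 169)
  r_2 = 1189 (mod 2197)
  r_3 = 14371 (mod 28561)
  r_4 = 100054 (mod 371293)
Final: r_4 = 100054, and one checks f(r_4) ≡ 0 mod 13^5.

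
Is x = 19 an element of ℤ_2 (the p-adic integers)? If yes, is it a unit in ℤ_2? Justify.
x ∈ ℤ_2^× (unit); v_2(x) = 0

ℤ_2 = {x ∈ ℚ_2 : v_2(x) ≥ 0} and ℤ_2^× = {x ∈ ℤ_2 : v_2(x) = 0}. Here v_2(19) = v_2(num) − v_2(den) = 0; compare against these criteria.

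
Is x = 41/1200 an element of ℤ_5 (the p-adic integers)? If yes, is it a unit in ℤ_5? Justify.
x ∉ ℤ_5 (v_5(x) = -2 < 0)

ℤ_5 = {x ∈ ℚ_5 : v_5(x) ≥ 0} and ℤ_5^× = {x ∈ ℤ_5 : v_5(x) = 0}. Here v_5(41/1200) = v_5(num) − v_5(den) = -2; compare against these criteria.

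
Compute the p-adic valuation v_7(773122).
v_7(773122) = 5

v_7(n) is the largest exponent k such that 7^k divides n. Factor out: 773122 = 7^5 · 46. (Sign doesn't affect v_p.) So v_7(773122) = 5.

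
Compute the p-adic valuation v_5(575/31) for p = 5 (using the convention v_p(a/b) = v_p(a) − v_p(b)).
v_5(575/31) = 2

Factor powers of 5 from the numerator and denominator of the reduced fraction: 575 = 5^2 · 23 and 31 = 5^0 · 31. Apply v_p(a/b) = v_p(a) − v_p(b): v_5(575/31) = 2 − 0 = 2.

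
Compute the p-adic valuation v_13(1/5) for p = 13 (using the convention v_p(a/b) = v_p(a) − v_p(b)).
v_13(1/5) = 0

Factor powers of 13 from the numerator and denominator of the reduced fraction: 1 = 13^0 · 1 and 5 = 13^0 · 5. Apply v_p(a/b) = v_p(a) − v_p(b): v_13(1/5) = 0 − 0 = 0.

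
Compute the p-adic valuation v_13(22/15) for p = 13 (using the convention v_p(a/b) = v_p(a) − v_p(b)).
v_13(22/15) = 0

Factor powers of 13 from the numerator and denominator of the reduced fraction: 22 = 13^0 · 22 and 15 = 13^0 · 15. Apply v_p(a/b) = v_p(a) − v_p(b): v_13(22/15) = 0 − 0 = 0.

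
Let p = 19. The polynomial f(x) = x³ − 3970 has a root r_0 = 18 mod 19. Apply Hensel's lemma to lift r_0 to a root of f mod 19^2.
r_1 = 360 (mod 361)

Hensel: r_{i+1} = r_i − f(r_i)/f′(r_i) mod 19^{i+2}, where f′(x) = 3x². Iterate:
  r_0 = 18 (mod 19)
  r_1 = 360 (mod 361)
Final: r = 360 with f(r) ≡ 0 mod 19^2.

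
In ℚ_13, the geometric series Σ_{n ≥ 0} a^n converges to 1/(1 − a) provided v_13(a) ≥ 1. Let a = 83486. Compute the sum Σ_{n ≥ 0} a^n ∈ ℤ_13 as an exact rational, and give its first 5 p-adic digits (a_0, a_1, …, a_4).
Σ a^n = 1/(1 − a) = -1/83485;  first 5 digits = (1, 0, 0, 12, 2)

v_13(a) = 3 ≥ 1, so the series converges in ℤ_13 to 1/(1 − a) = 1/(1 − 83486) = -1/83485. Expand this rational in ℤ_13: compute digits iteratively via d_i = x_i mod 13, x_{i+1} = (x_i − d_i)/13. The first 5 digits are (1, 0, 0, 12, 2).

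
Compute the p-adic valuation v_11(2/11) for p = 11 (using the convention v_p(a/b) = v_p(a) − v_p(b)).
v_11(2/11) = -1

Factor powers of 11 from the numerator and denominator of the reduced fraction: 2 = 11^0 · 2 and 11 = 11^1 · 1. Apply v_p(a/b) = v_p(a) − v_p(b): v_11(2/11) = 0 − 1 = -1.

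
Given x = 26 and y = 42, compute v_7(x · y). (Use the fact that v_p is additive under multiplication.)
v_7(1092) = 1

v_p(x) = 0 (factor: 26 = 7^0 · 26); v_p(y) = 1 (factor: 42 = 7^1 · 6). Additivity: v_p(xy) = v_p(x) + v_p(y) = 0 + 1 = 1. (Direct check: xy = 1092 = 7^1 · (156).)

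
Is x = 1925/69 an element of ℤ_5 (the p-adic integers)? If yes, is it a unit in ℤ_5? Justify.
x ∈ ℤ_5 but not a unit; v_5(x) = 2 > 0

ℤ_5 = {x ∈ ℚ_5 : v_5(x) ≥ 0} and ℤ_5^× = {x ∈ ℤ_5 : v_5(x) = 0}. Here v_5(1925/69) = v_5(num) − v_5(den) = 2; compare against these criteria.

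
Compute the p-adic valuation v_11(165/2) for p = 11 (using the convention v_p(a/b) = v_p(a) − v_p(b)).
v_11(165/2) = 1

Factor powers of 11 from the numerator and denominator of the reduced fraction: 165 = 11^1 · 15 and 2 = 11^0 · 2. Apply v_p(a/b) = v_p(a) − v_p(b): v_11(165/2) = 1 − 0 = 1.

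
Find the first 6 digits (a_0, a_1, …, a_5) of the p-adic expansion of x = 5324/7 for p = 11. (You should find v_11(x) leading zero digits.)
(a_0, …, a_5) = (0, 0, 0, 10, 7, 4)

v_11(5324/7) = 3, so a_0 = ... = a_2 = 0. Factor out: x = 11^3 · u with u = 4/7 a unit in ℤ_11. Expand u iteratively via a_{v+i} = u_i mod 11, u_{i+1} = (u_i − a_{v+i})/11:
  u_0 = 4/7;  a_3 = 10;  u_1 = (u_0 − 10)/11 = -6/7
  u_1 = -6/7;  a_4 = 7;  u_2 = (u_1 − 7)/11 = -5/7
  u_2 = -5/7;  a_5 = 4;  u_3 = (u_2 − 4)/11 = -3/7
Digits: (0, 0, 0, 10, 7, 4).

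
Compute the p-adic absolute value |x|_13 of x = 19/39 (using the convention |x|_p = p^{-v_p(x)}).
|19/39|_13 = 13

Step 1 — compute v_13(x) by factoring powers of 13 out of the numerator and denominator: v_13(19/39) = -1. Step 2 — apply |x|_p = p^{-v_p(x)} = 13^{1} = 13.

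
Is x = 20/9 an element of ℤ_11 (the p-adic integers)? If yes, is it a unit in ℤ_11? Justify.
x ∈ ℤ_11^× (unit); v_11(x) = 0

ℤ_11 = {x ∈ ℚ_11 : v_11(x) ≥ 0} and ℤ_11^× = {x ∈ ℤ_11 : v_11(x) = 0}. Here v_11(20/9) = v_11(num) − v_11(den) = 0; compare against these criteria.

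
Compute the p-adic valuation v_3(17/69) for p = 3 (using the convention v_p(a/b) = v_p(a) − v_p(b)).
v_3(17/69) = -1

Factor powers of 3 from the numerator and denominator of the reduced fraction: 17 = 3^0 · 17 and 69 = 3^1 · 23. Apply v_p(a/b) = v_p(a) − v_p(b): v_3(17/69) = 0 − 1 = -1.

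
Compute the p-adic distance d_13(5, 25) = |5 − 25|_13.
d_13(5, 25) = 1

Step 1 — x − y = 5 − 25 = -20. Step 2 — v_13(-20) = 0 (factor: -20 = −(13^0 · 20); the sign does not affect v_p). Step 3 — |x − y|_13 = 13^{0} = 1.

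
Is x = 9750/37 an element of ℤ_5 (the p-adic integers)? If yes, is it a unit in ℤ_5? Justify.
x ∈ ℤ_5 but not a unit; v_5(x) = 3 > 0

ℤ_5 = {x ∈ ℚ_5 : v_5(x) ≥ 0} and ℤ_5^× = {x ∈ ℤ_5 : v_5(x) = 0}. Here v_5(9750/37) = v_5(num) − v_5(den) = 3; compare against these criteria.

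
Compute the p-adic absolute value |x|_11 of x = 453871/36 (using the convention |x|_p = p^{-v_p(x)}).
|453871/36|_11 = 1/14641

Step 1 — compute v_11(x) by factoring powers of 11 out of the numerator and denominator: v_11(453871/36) = 4. Step 2 — apply |x|_p = p^{-v_p(x)} = 11^{-4} = 1/14641.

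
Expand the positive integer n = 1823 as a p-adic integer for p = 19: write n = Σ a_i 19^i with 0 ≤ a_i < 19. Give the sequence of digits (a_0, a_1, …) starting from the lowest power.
(a_0, a_1, …) = (18, 0, 5)

Repeated division by 19 gives the digits low-to-high: 1823 = 18 + 5·19^2. Digit sequence: (18, 0, 5).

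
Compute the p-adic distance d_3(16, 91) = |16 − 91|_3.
d_3(16, 91) = 1/3

Step 1 — x − y = 16 − 91 = -75. Step 2 — v_3(-75) = 1 (factor: -75 = −(3^1 · 25); the sign does not affect v_p). Step 3 — |x − y|_3 = 3^{-1} = 1/3.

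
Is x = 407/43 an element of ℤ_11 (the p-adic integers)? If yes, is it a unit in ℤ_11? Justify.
x ∈ ℤ_11 but not a unit; v_11(x) = 1 > 0

ℤ_11 = {x ∈ ℚ_11 : v_11(x) ≥ 0} and ℤ_11^× = {x ∈ ℤ_11 : v_11(x) = 0}. Here v_11(407/43) = v_11(num) − v_11(den) = 1; compare against these criteria.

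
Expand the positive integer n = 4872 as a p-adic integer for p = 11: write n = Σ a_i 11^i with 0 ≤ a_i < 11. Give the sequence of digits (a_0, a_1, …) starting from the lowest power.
(a_0, a_1, …) = (10, 2, 7, 3)

Repeated division by 11 gives the digits low-to-high: 4872 = 10 + 2·11^1 + 7·11^2 + 3·11^3. Digit sequence: (10, 2, 7, 3).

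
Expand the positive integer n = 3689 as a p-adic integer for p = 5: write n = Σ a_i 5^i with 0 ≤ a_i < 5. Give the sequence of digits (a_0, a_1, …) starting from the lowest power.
(a_0, a_1, …) = (4, 2, 2, 4, 0, 1)

Repeated division by 5 gives the digits low-to-high: 3689 = 4 + 2·5^1 + 2·5^2 + 4·5^3 + 1·5^5. Digit sequence: (4, 2, 2, 4, 0, 1).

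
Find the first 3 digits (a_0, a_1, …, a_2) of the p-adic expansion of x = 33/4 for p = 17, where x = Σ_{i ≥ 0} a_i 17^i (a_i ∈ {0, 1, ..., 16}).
(a_0, …, a_2) = (4, 13, 12)

v_17(33/4) = 0 (numerator and denominator both coprime to 17), so x ∈ ℤ_17^×. Compute digits iteratively via a_i = x_i mod 17, x_{i+1} = (x_i − a_i)/17, with x_0 = x:
  x_0 = 33/4;  a_0 = 4;  x_1 = (x_0 − 4)/17 = 1/4
  x_1 = 1/4;  a_1 = 13;  x_2 = (x_1 − 13)/17 = -3/4
  x_2 = -3/4;  a_2 = 12;  x_3 = (x_2 − 12)/17 = -3/4
Digits: (4, 13, 12).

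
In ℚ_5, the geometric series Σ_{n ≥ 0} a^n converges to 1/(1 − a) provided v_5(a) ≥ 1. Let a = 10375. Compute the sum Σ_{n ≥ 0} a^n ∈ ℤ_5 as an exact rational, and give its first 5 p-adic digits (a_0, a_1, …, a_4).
Σ a^n = 1/(1 − a) = -1/10374;  first 5 digits = (1, 0, 0, 3, 1)

v_5(a) = 3 ≥ 1, so the series converges in ℤ_5 to 1/(1 − a) = 1/(1 − 10375) = -1/10374. Expand this rational in ℤ_5: compute digits iteratively via d_i = x_i mod 5, x_{i+1} = (x_i − d_i)/5. The first 5 digits are (1, 0, 0, 3, 1).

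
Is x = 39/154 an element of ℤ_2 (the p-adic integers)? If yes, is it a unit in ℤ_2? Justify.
x ∉ ℤ_2 (v_2(x) = -1 < 0)

ℤ_2 = {x ∈ ℚ_2 : v_2(x) ≥ 0} and ℤ_2^× = {x ∈ ℤ_2 : v_2(x) = 0}. Here v_2(39/154) = v_2(num) − v_2(den) = -1; compare against these criteria.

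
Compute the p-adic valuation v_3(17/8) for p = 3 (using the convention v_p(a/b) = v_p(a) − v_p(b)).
v_3(17/8) = 0

Factor powers of 3 from the numerator and denominator of the reduced fraction: 17 = 3^0 · 17 and 8 = 3^0 · 8. Apply v_p(a/b) = v_p(a) − v_p(b): v_3(17/8) = 0 − 0 = 0.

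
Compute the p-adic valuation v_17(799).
v_17(799) = 1

v_17(n) is the largest exponent k such that 17^k divides n. Factor out: 799 = 17^1 · 47. (Sign doesn't affect v_p.) So v_17(799) = 1.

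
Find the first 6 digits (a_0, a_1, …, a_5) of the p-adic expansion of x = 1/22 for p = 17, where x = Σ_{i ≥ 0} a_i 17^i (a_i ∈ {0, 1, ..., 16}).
(a_0, …, a_5) = (7, 5, 2, 13, 0, 10)

v_17(1/22) = 0 (numerator and denominator both coprime to 17), so x ∈ ℤ_17^×. Compute digits iteratively via a_i = x_i mod 17, x_{i+1} = (x_i − a_i)/17, with x_0 = x:
  x_0 = 1/22;  a_0 = 7;  x_1 = (x_0 − 7)/17 = -9/22
  x_1 = -9/22;  a_1 = 5;  x_2 = (x_1 − 5)/17 = -7/22
  x_2 = -7/22;  a_2 = 2;  x_3 = (x_2 − 2)/17 = -3/22
  x_3 = -3/22;  a_3 = 13;  x_4 = (x_3 − 13)/17 = -17/22
  x_4 = -17/22;  a_4 = 0;  x_5 = (x_4 − 0)/17 = -1/22
  x_5 = -1/22;  a_5 = 10;  x_6 = (x_5 − 10)/17 = -13/22
Digits: (7, 5, 2, 13, 0, 10).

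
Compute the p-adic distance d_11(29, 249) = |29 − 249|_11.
d_11(29, 249) = 1/11

Step 1 — x − y = 29 − 249 = -220. Step 2 — v_11(-220) = 1 (factor: -220 = −(11^1 · 20); the sign does not affect v_p). Step 3 — |x − y|_11 = 11^{-1} = 1/11.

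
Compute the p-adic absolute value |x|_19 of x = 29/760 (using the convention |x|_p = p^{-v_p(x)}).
|29/760|_19 = 19

Step 1 — compute v_19(x) by factoring powers of 19 out of the numerator and denominator: v_19(29/760) = -1. Step 2 — apply |x|_p = p^{-v_p(x)} = 19^{1} = 19.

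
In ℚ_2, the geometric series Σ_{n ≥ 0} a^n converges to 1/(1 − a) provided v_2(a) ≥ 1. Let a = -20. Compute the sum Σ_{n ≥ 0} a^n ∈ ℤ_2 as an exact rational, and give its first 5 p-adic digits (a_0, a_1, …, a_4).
Σ a^n = 1/(1 − a) = 1/21;  first 5 digits = (1, 0, 1, 1, 1)

v_2(a) = 2 ≥ 1, so the series converges in ℤ_2 to 1/(1 − a) = 1/(1 − (-20)) = 1/21. Expand this rational in ℤ_2: compute digits iteratively via d_i = x_i mod 2, x_{i+1} = (x_i − d_i)/2. The first 5 digits are (1, 0, 1, 1, 1).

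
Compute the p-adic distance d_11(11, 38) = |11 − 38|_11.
d_11(11, 38) = 1

Step 1 — x − y = 11 − 38 = -27. Step 2 — v_11(-27) = 0 (factor: -27 = −(11^0 · 27); the sign does not affect v_p). Step 3 — |x − y|_11 = 11^{0} = 1.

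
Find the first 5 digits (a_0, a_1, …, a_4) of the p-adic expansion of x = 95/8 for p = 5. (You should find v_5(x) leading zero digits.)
(a_0, …, a_4) = (0, 3, 3, 0, 3)

v_5(95/8) = 1, so a_0 = ... = a_0 = 0. Factor out: x = 5^1 · u with u = 19/8 a unit in ℤ_5. Expand u iteratively via a_{v+i} = u_i mod 5, u_{i+1} = (u_i − a_{v+i})/5:
  u_0 = 19/8;  a_1 = 3;  u_1 = (u_0 − 3)/5 = -1/8
  u_1 = -1/8;  a_2 = 3;  u_2 = (u_1 − 3)/5 = -5/8
  u_2 = -5/8;  a_3 = 0;  u_3 = (u_2 − 0)/5 = -1/8
  u_3 = -1/8;  a_4 = 3;  u_4 = (u_3 − 3)/5 = -5/8
Digits: (0, 3, 3, 0, 3).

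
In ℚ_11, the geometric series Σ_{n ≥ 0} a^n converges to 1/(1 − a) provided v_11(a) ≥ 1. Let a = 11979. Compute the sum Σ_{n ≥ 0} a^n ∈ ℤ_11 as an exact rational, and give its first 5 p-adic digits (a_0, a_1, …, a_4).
Σ a^n = 1/(1 − a) = -1/11978;  first 5 digits = (1, 0, 0, 9, 0)

v_11(a) = 3 ≥ 1, so the series converges in ℤ_11 to 1/(1 − a) = 1/(1 − 11979) = -1/11978. Expand this rational in ℤ_11: compute digits iteratively via d_i = x_i mod 11, x_{i+1} = (x_i − d_i)/11. The first 5 digits are (1, 0, 0, 9, 0).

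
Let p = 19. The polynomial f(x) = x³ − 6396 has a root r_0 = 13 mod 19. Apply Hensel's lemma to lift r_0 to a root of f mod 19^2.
r_1 = 336 (mod 361)

Hensel: r_{i+1} = r_i − f(r_i)/f′(r_i) mod 19^{i+2}, where f′(x) = 3x². Iterate:
  r_0 = 13 (mod 19)
  r_1 = 336 (mod 361)
Final: r = 336 with f(r) ≡ 0 mod 19^2.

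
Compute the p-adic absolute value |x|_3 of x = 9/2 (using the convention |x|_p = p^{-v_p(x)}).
|9/2|_3 = 1/9

Step 1 — compute v_3(x) by factoring powers of 3 out of the numerator and denominator: v_3(9/2) = 2. Step 2 — apply |x|_p = p^{-v_p(x)} = 3^{-2} = 1/9.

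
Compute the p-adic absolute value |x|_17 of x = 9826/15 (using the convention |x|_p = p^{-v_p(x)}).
|9826/15|_17 = 1/4913

Step 1 — compute v_17(x) by factoring powers of 17 out of the numerator and denominator: v_17(9826/15) = 3. Step 2 — apply |x|_p = p^{-v_p(x)} = 17^{-3} = 1/4913.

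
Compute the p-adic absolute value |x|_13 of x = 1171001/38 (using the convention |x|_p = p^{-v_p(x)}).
|1171001/38|_13 = 1/28561

Step 1 — compute v_13(x) by factoring powers of 13 out of the numerator and denominator: v_13(1171001/38) = 4. Step 2 — apply |x|_p = p^{-v_p(x)} = 13^{-4} = 1/28561.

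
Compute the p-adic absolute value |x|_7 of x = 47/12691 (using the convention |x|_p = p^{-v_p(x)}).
|47/12691|_7 = 343

Step 1 — compute v_7(x) by factoring powers of 7 out of the numerator and denominator: v_7(47/12691) = -3. Step 2 — apply |x|_p = p^{-v_p(x)} = 7^{3} = 343.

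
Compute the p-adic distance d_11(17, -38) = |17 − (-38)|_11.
d_11(17, -38) = 1/11

Step 1 — x − y = 17 − (-38) = 55. Step 2 — v_11(55) = 1 (factor: 55 = (11^1 · 5); the sign does not affect v_p). Step 3 — |x − y|_11 = 11^{-1} = 1/11.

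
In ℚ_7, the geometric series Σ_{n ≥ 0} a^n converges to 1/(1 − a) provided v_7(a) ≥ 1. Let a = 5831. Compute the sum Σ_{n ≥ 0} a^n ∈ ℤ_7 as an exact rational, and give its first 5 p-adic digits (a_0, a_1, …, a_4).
Σ a^n = 1/(1 − a) = -1/5830;  first 5 digits = (1, 0, 0, 3, 2)

v_7(a) = 3 ≥ 1, so the series converges in ℤ_7 to 1/(1 − a) = 1/(1 − 5831) = -1/5830. Expand this rational in ℤ_7: compute digits iteratively via d_i = x_i mod 7, x_{i+1} = (x_i − d_i)/7. The first 5 digits are (1, 0, 0, 3, 2).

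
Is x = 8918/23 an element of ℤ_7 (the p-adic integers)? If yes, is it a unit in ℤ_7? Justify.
x ∈ ℤ_7 but not a unit; v_7(x) = 3 > 0

ℤ_7 = {x ∈ ℚ_7 : v_7(x) ≥ 0} and ℤ_7^× = {x ∈ ℤ_7 : v_7(x) = 0}. Here v_7(8918/23) = v_7(num) − v_7(den) = 3; compare against these criteria.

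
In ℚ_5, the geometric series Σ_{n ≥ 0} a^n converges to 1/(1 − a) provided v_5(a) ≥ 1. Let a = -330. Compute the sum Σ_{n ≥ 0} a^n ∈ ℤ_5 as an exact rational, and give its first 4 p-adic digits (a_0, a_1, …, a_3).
Σ a^n = 1/(1 − a) = 1/331;  first 4 digits = (1, 4, 2, 2)

v_5(a) = 1 ≥ 1, so the series converges in ℤ_5 to 1/(1 − a) = 1/(1 − (-330)) = 1/331. Expand this rational in ℤ_5: compute digits iteratively via d_i = x_i mod 5, x_{i+1} = (x_i − d_i)/5. The first 4 digits are (1, 4, 2, 2).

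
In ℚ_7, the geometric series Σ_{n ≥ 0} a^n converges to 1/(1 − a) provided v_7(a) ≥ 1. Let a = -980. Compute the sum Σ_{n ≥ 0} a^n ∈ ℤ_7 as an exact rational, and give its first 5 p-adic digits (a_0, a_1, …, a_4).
Σ a^n = 1/(1 − a) = 1/981;  first 5 digits = (1, 0, 1, 4, 0)

v_7(a) = 2 ≥ 1, so the series converges in ℤ_7 to 1/(1 − a) = 1/(1 − (-980)) = 1/981. Expand this rational in ℤ_7: compute digits iteratively via d_i = x_i mod 7, x_{i+1} = (x_i − d_i)/7. The first 5 digits are (1, 0, 1, 4, 0).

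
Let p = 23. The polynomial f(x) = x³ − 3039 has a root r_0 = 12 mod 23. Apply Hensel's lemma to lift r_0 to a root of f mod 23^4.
r_3 = 52015 (mod 279841)

Hensel: r_{i+1} = r_i − f(r_i)/f′(r_i) mod 23^{i+2}, where f′(x) = 3x². Iterate:
  r_0 = 12 (mod 23)
  r_1 = 173 (mod 529)
  r_2 = 3347 (mod 12167)
  r_3 = 52015 (mod 279841)
Final: r = 52015 with f(r) ≡ 0 mod 23^4.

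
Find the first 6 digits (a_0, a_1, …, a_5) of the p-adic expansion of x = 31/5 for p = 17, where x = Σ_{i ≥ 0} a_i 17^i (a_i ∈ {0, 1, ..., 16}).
(a_0, …, a_5) = (13, 3, 10, 13, 6, 3)

v_17(31/5) = 0 (numerator and denominator both coprime to 17), so x ∈ ℤ_17^×. Compute digits iteratively via a_i = x_i mod 17, x_{i+1} = (x_i − a_i)/17, with x_0 = x:
  x_0 = 31/5;  a_0 = 13;  x_1 = (x_0 − 13)/17 = -2/5
  x_1 = -2/5;  a_1 = 3;  x_2 = (x_1 − 3)/17 = -1/5
  x_2 = -1/5;  a_2 = 10;  x_3 = (x_2 − 10)/17 = -3/5
  x_3 = -3/5;  a_3 = 13;  x_4 = (x_3 − 13)/17 = -4/5
  x_4 = -4/5;  a_4 = 6;  x_5 = (x_4 − 6)/17 = -2/5
  x_5 = -2/5;  a_5 = 3;  x_6 = (x_5 − 3)/17 = -1/5
Digits: (13, 3, 10, 13, 6, 3).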